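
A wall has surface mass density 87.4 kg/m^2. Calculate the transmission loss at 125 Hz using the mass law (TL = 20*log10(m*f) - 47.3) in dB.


Given values:
  m = 87.4 kg/m^2, f = 125 Hz
Formula: TL = 20 * log10(m * f) - 47.3
Compute m * f = 87.4 * 125 = 10925.0
Compute log10(10925.0) = 4.038421
Compute 20 * 4.038421 = 80.7684
TL = 80.7684 - 47.3 = 33.47

33.47 dB


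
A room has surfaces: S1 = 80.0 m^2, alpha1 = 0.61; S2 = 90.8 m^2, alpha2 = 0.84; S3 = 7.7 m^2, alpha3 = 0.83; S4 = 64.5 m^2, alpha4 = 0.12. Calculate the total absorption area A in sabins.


Given surfaces:
  Surface 1: 80.0 * 0.61 = 48.8
  Surface 2: 90.8 * 0.84 = 76.272
  Surface 3: 7.7 * 0.83 = 6.391
  Surface 4: 64.5 * 0.12 = 7.74
Formula: A = sum(Si * alpha_i)
A = 48.8 + 76.272 + 6.391 + 7.74
A = 139.2

139.2 sabins


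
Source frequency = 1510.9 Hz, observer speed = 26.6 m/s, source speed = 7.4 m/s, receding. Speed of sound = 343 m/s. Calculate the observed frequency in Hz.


Given values:
  f_s = 1510.9 Hz, v_o = 26.6 m/s, v_s = 7.4 m/s
  Direction: receding
Formula: f_o = f_s * (c - v_o) / (c + v_s)
Numerator: c - v_o = 343 - 26.6 = 316.4
Denominator: c + v_s = 343 + 7.4 = 350.4
f_o = 1510.9 * 316.4 / 350.4 = 1364.29

1364.29 Hz


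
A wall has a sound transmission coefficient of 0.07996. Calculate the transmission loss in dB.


Given values:
  tau = 0.07996
Formula: TL = 10 * log10(1 / tau)
Compute 1 / tau = 1 / 0.07996 = 12.5063
Compute log10(12.5063) = 1.097129
TL = 10 * 1.097129 = 10.97

10.97 dB


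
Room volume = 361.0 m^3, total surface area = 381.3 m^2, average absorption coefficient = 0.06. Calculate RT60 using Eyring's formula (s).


Given values:
  V = 361.0 m^3, S = 381.3 m^2, alpha = 0.06
Formula: RT60 = 0.161 * V / (-S * ln(1 - alpha))
Compute ln(1 - 0.06) = ln(0.94) = -0.061875
Denominator: -381.3 * -0.061875 = 23.5929
Numerator: 0.161 * 361.0 = 58.121
RT60 = 58.121 / 23.5929 = 2.463

2.463 s


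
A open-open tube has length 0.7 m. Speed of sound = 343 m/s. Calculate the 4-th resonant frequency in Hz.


Given values:
  Tube type: open-open, L = 0.7 m, c = 343 m/s, n = 4
Formula: f_n = n * c / (2 * L)
Compute 2 * L = 2 * 0.7 = 1.4
f = 4 * 343 / 1.4
f = 980.0

980.0 Hz


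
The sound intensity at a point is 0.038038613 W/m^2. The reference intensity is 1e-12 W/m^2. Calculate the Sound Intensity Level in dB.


Given values:
  I = 0.038038613 W/m^2
  I_ref = 1e-12 W/m^2
Formula: SIL = 10 * log10(I / I_ref)
Compute ratio: I / I_ref = 38038613000
Compute log10: log10(38038613000) = 10.580225
Multiply: SIL = 10 * 10.580225 = 105.8

105.8 dB


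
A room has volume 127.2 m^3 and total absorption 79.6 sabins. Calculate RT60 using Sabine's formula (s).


Given values:
  V = 127.2 m^3
  A = 79.6 sabins
Formula: RT60 = 0.161 * V / A
Numerator: 0.161 * 127.2 = 20.4792
RT60 = 20.4792 / 79.6 = 0.257

0.257 s


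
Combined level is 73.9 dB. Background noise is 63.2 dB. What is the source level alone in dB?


Given values:
  L_total = 73.9 dB, L_bg = 63.2 dB
Formula: L_source = 10 * log10(10^(L_total/10) - 10^(L_bg/10))
Convert to linear:
  10^(73.9/10) = 24547089.1569
  10^(63.2/10) = 2089296.1309
Difference: 24547089.1569 - 2089296.1309 = 22457793.026
L_source = 10 * log10(22457793.026) = 73.51

73.51 dB


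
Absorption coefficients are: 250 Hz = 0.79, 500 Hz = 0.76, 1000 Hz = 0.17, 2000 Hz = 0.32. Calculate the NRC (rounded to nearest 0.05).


Given values:
  a_250 = 0.79, a_500 = 0.76
  a_1000 = 0.17, a_2000 = 0.32
Formula: NRC = (a250 + a500 + a1000 + a2000) / 4
Sum = 0.79 + 0.76 + 0.17 + 0.32 = 2.04
NRC = 2.04 / 4 = 0.51
Rounded to nearest 0.05: 0.5

0.5


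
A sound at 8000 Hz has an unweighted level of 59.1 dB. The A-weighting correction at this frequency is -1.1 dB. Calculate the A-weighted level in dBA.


Given values:
  SPL = 59.1 dB
  A-weighting at 8000 Hz = -1.1 dB
Formula: L_A = SPL + A_weight
L_A = 59.1 + (-1.1)
L_A = 58.0

58.0 dBA


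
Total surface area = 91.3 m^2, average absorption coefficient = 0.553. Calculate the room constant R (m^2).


Given values:
  S = 91.3 m^2, alpha = 0.553
Formula: R = S * alpha / (1 - alpha)
Numerator: 91.3 * 0.553 = 50.4889
Denominator: 1 - 0.553 = 0.447
R = 50.4889 / 0.447 = 112.95

112.95 m^2


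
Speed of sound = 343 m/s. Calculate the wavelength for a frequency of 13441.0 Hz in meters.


Given values:
  c = 343 m/s, f = 13441.0 Hz
Formula: lambda = c / f
lambda = 343 / 13441.0
lambda = 0.0255

0.0255 m


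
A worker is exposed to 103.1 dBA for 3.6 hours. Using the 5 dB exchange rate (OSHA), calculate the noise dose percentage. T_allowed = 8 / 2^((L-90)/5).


Given values:
  L = 103.1 dBA, T = 3.6 hours
Formula: T_allowed = 8 / 2^((L - 90) / 5)
Compute exponent: (103.1 - 90) / 5 = 2.62
Compute 2^(2.62) = 6.147501
T_allowed = 8 / 6.147501 = 1.301342 hours
Dose = (T / T_allowed) * 100
Dose = (3.6 / 1.301342) * 100 = 276.64

276.64 %


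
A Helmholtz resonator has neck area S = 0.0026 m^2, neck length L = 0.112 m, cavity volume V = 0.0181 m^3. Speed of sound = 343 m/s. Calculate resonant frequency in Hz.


Given values:
  S = 0.0026 m^2, L = 0.112 m, V = 0.0181 m^3, c = 343 m/s
Formula: f = (c / (2*pi)) * sqrt(S / (V * L))
Compute V * L = 0.0181 * 0.112 = 0.0020272
Compute S / (V * L) = 0.0026 / 0.0020272 = 1.2826
Compute sqrt(1.2826) = 1.132519
Compute c / (2*pi) = 343 / 6.283185 = 54.590148
f = 54.590148 * 1.132519 = 61.82

61.82 Hz


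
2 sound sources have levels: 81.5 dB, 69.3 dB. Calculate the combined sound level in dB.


Formula: L_total = 10 * log10( sum(10^(Li/10)) )
  Source 1: 10^(81.5/10) = 141253754.4623
  Source 2: 10^(69.3/10) = 8511380.382
Sum of linear values = 149765134.8443
L_total = 10 * log10(149765134.8443) = 81.75

81.75 dB


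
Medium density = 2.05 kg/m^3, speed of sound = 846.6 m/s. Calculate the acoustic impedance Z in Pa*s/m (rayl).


Given values:
  rho = 2.05 kg/m^3
  c = 846.6 m/s
Formula: Z = rho * c
Z = 2.05 * 846.6
Z = 1735.53

1735.53 rayl


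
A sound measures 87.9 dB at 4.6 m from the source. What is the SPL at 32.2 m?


Given values:
  SPL1 = 87.9 dB, r1 = 4.6 m, r2 = 32.2 m
Formula: SPL2 = SPL1 - 20 * log10(r2 / r1)
Compute ratio: r2 / r1 = 32.2 / 4.6 = 7.0
Compute log10: log10(7.0) = 0.845098
Compute drop: 20 * 0.845098 = 16.902
SPL2 = 87.9 - 16.902 = 71.0

71.0 dB


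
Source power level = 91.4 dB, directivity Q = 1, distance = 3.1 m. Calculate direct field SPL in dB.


Given values:
  Lw = 91.4 dB, Q = 1, r = 3.1 m
Formula: SPL = Lw + 10 * log10(Q / (4 * pi * r^2))
Compute 4 * pi * r^2 = 4 * pi * 3.1^2 = 120.7628
Compute Q / denom = 1 / 120.7628 = 0.0082807
Compute 10 * log10(0.0082807) = -20.8193
SPL = 91.4 + (-20.8193) = 70.58

70.58 dB


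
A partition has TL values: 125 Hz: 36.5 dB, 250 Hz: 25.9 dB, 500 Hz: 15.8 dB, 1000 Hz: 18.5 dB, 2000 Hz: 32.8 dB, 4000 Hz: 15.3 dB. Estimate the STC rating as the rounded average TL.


Given TL values at each frequency:
  125 Hz: 36.5 dB
  250 Hz: 25.9 dB
  500 Hz: 15.8 dB
  1000 Hz: 18.5 dB
  2000 Hz: 32.8 dB
  4000 Hz: 15.3 dB
Formula: STC ~ round(average of TL values)
Sum = 36.5 + 25.9 + 15.8 + 18.5 + 32.8 + 15.3 = 144.8
Average = 144.8 / 6 = 24.13
Rounded: 24

24


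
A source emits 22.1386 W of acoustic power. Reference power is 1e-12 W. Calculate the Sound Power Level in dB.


Given values:
  W = 22.1386 W
  W_ref = 1e-12 W
Formula: SWL = 10 * log10(W / W_ref)
Compute ratio: W / W_ref = 22138600000000
Compute log10: log10(22138600000000) = 13.34515
Multiply: SWL = 10 * 13.34515 = 133.45

133.45 dB


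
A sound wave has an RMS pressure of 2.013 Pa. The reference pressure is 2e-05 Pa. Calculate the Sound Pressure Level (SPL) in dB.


Given values:
  p = 2.013 Pa
  p_ref = 2e-05 Pa
Formula: SPL = 20 * log10(p / p_ref)
Compute ratio: p / p_ref = 2.013 / 2e-05 = 100650
Compute log10: log10(100650) = 5.002814
Multiply: SPL = 20 * 5.002814 = 100.06

100.06 dB


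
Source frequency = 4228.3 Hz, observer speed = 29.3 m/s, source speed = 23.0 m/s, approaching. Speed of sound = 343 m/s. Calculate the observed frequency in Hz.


Given values:
  f_s = 4228.3 Hz, v_o = 29.3 m/s, v_s = 23.0 m/s
  Direction: approaching
Formula: f_o = f_s * (c + v_o) / (c - v_s)
Numerator: c + v_o = 343 + 29.3 = 372.3
Denominator: c - v_s = 343 - 23.0 = 320.0
f_o = 4228.3 * 372.3 / 320.0 = 4919.36

4919.36 Hz


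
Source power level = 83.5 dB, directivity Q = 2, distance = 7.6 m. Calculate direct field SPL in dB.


Given values:
  Lw = 83.5 dB, Q = 2, r = 7.6 m
Formula: SPL = Lw + 10 * log10(Q / (4 * pi * r^2))
Compute 4 * pi * r^2 = 4 * pi * 7.6^2 = 725.8336
Compute Q / denom = 2 / 725.8336 = 0.00275545
Compute 10 * log10(0.00275545) = -25.5981
SPL = 83.5 + (-25.5981) = 57.9

57.9 dB


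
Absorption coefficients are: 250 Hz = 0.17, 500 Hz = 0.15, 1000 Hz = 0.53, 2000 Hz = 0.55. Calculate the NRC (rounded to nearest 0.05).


Given values:
  a_250 = 0.17, a_500 = 0.15
  a_1000 = 0.53, a_2000 = 0.55
Formula: NRC = (a250 + a500 + a1000 + a2000) / 4
Sum = 0.17 + 0.15 + 0.53 + 0.55 = 1.4
NRC = 1.4 / 4 = 0.35
Rounded to nearest 0.05: 0.35

0.35


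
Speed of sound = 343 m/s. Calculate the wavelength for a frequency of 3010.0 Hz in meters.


Given values:
  c = 343 m/s, f = 3010.0 Hz
Formula: lambda = c / f
lambda = 343 / 3010.0
lambda = 0.114

0.114 m


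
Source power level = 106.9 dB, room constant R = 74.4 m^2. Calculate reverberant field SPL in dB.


Given values:
  Lw = 106.9 dB, R = 74.4 m^2
Formula: SPL = Lw + 10 * log10(4 / R)
Compute 4 / R = 4 / 74.4 = 0.053763
Compute 10 * log10(0.053763) = -12.6952
SPL = 106.9 + (-12.6952) = 94.2

94.2 dB


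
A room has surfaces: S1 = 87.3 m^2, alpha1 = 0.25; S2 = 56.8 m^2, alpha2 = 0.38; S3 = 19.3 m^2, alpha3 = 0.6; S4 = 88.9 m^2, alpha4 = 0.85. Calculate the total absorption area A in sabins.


Given surfaces:
  Surface 1: 87.3 * 0.25 = 21.825
  Surface 2: 56.8 * 0.38 = 21.584
  Surface 3: 19.3 * 0.6 = 11.58
  Surface 4: 88.9 * 0.85 = 75.565
Formula: A = sum(Si * alpha_i)
A = 21.825 + 21.584 + 11.58 + 75.565
A = 130.55

130.55 sabins


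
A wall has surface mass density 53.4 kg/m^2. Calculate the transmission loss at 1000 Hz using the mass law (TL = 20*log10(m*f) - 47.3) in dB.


Given values:
  m = 53.4 kg/m^2, f = 1000 Hz
Formula: TL = 20 * log10(m * f) - 47.3
Compute m * f = 53.4 * 1000 = 53400.0
Compute log10(53400.0) = 4.727541
Compute 20 * 4.727541 = 94.5508
TL = 94.5508 - 47.3 = 47.25

47.25 dB


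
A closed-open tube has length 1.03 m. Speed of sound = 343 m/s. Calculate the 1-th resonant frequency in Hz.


Given values:
  Tube type: closed-open, L = 1.03 m, c = 343 m/s, n = 1
Formula: f_n = (2n - 1) * c / (4 * L)
Compute 2n - 1 = 2*1 - 1 = 1
Compute 4 * L = 4 * 1.03 = 4.12
f = 1 * 343 / 4.12
f = 83.25

83.25 Hz


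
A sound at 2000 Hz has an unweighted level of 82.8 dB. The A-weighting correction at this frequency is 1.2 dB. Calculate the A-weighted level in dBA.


Given values:
  SPL = 82.8 dB
  A-weighting at 2000 Hz = 1.2 dB
Formula: L_A = SPL + A_weight
L_A = 82.8 + (1.2)
L_A = 84.0

84.0 dBA


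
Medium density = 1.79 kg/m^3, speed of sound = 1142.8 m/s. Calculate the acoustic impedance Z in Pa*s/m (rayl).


Given values:
  rho = 1.79 kg/m^3
  c = 1142.8 m/s
Formula: Z = rho * c
Z = 1.79 * 1142.8
Z = 2045.61

2045.61 rayl


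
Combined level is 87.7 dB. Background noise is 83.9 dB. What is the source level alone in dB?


Given values:
  L_total = 87.7 dB, L_bg = 83.9 dB
Formula: L_source = 10 * log10(10^(L_total/10) - 10^(L_bg/10))
Convert to linear:
  10^(87.7/10) = 588843655.3556
  10^(83.9/10) = 245470891.5685
Difference: 588843655.3556 - 245470891.5685 = 343372763.7871
L_source = 10 * log10(343372763.7871) = 85.36

85.36 dB


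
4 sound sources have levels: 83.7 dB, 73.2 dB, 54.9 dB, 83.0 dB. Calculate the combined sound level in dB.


Formula: L_total = 10 * log10( sum(10^(Li/10)) )
  Source 1: 10^(83.7/10) = 234422881.532
  Source 2: 10^(73.2/10) = 20892961.3085
  Source 3: 10^(54.9/10) = 309029.5433
  Source 4: 10^(83.0/10) = 199526231.4969
Sum of linear values = 455151103.8807
L_total = 10 * log10(455151103.8807) = 86.58

86.58 dB


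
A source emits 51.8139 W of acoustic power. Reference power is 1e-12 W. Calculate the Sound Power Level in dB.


Given values:
  W = 51.8139 W
  W_ref = 1e-12 W
Formula: SWL = 10 * log10(W / W_ref)
Compute ratio: W / W_ref = 51813900000000
Compute log10: log10(51813900000000) = 13.714446
Multiply: SWL = 10 * 13.714446 = 137.14

137.14 dB


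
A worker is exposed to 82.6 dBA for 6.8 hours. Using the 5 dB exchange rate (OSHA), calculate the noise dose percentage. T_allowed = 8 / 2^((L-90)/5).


Given values:
  L = 82.6 dBA, T = 6.8 hours
Formula: T_allowed = 8 / 2^((L - 90) / 5)
Compute exponent: (82.6 - 90) / 5 = -1.48
Compute 2^(-1.48) = 0.358489
T_allowed = 8 / 0.358489 = 22.315887 hours
Dose = (T / T_allowed) * 100
Dose = (6.8 / 22.315887) * 100 = 30.47

30.47 %


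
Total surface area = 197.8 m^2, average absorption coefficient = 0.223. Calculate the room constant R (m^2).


Given values:
  S = 197.8 m^2, alpha = 0.223
Formula: R = S * alpha / (1 - alpha)
Numerator: 197.8 * 0.223 = 44.1094
Denominator: 1 - 0.223 = 0.777
R = 44.1094 / 0.777 = 56.77

56.77 m^2


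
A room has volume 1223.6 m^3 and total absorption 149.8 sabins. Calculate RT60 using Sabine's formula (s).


Given values:
  V = 1223.6 m^3
  A = 149.8 sabins
Formula: RT60 = 0.161 * V / A
Numerator: 0.161 * 1223.6 = 196.9996
RT60 = 196.9996 / 149.8 = 1.315

1.315 s


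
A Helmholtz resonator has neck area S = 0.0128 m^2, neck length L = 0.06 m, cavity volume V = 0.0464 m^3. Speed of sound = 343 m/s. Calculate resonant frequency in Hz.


Given values:
  S = 0.0128 m^2, L = 0.06 m, V = 0.0464 m^3, c = 343 m/s
Formula: f = (c / (2*pi)) * sqrt(S / (V * L))
Compute V * L = 0.0464 * 0.06 = 0.002784
Compute S / (V * L) = 0.0128 / 0.002784 = 4.5977
Compute sqrt(4.5977) = 2.144225
Compute c / (2*pi) = 343 / 6.283185 = 54.590148
f = 54.590148 * 2.144225 = 117.05

117.05 Hz


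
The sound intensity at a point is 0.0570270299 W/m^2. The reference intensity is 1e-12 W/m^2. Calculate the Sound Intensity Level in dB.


Given values:
  I = 0.0570270299 W/m^2
  I_ref = 1e-12 W/m^2
Formula: SIL = 10 * log10(I / I_ref)
Compute ratio: I / I_ref = 57027029900
Compute log10: log10(57027029900) = 10.756081
Multiply: SIL = 10 * 10.756081 = 107.56

107.56 dB


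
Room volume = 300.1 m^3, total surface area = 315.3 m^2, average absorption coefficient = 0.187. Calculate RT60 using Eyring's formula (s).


Given values:
  V = 300.1 m^3, S = 315.3 m^2, alpha = 0.187
Formula: RT60 = 0.161 * V / (-S * ln(1 - alpha))
Compute ln(1 - 0.187) = ln(0.813) = -0.207024
Denominator: -315.3 * -0.207024 = 65.2747
Numerator: 0.161 * 300.1 = 48.3161
RT60 = 48.3161 / 65.2747 = 0.74

0.74 s


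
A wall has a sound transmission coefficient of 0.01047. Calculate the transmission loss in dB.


Given values:
  tau = 0.01047
Formula: TL = 10 * log10(1 / tau)
Compute 1 / tau = 1 / 0.01047 = 95.511
Compute log10(95.511) = 1.980053
TL = 10 * 1.980053 = 19.8

19.8 dB


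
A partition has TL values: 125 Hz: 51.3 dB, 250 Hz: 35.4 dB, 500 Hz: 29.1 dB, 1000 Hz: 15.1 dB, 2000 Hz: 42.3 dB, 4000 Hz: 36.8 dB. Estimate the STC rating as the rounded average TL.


Given TL values at each frequency:
  125 Hz: 51.3 dB
  250 Hz: 35.4 dB
  500 Hz: 29.1 dB
  1000 Hz: 15.1 dB
  2000 Hz: 42.3 dB
  4000 Hz: 36.8 dB
Formula: STC ~ round(average of TL values)
Sum = 51.3 + 35.4 + 29.1 + 15.1 + 42.3 + 36.8 = 210.0
Average = 210.0 / 6 = 35.0
Rounded: 35

35


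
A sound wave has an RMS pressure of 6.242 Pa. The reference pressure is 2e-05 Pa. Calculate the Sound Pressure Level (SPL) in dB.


Given values:
  p = 6.242 Pa
  p_ref = 2e-05 Pa
Formula: SPL = 20 * log10(p / p_ref)
Compute ratio: p / p_ref = 6.242 / 2e-05 = 312100
Compute log10: log10(312100) = 5.494294
Multiply: SPL = 20 * 5.494294 = 109.89

109.89 dB


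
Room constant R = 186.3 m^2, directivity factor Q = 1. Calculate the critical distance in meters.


Given values:
  R = 186.3 m^2, Q = 1
Formula: d_c = 0.141 * sqrt(Q * R)
Compute Q * R = 1 * 186.3 = 186.3
Compute sqrt(186.3) = 13.6492
d_c = 0.141 * 13.6492 = 1.925

1.925 m


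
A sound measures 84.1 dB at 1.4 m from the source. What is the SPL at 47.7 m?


Given values:
  SPL1 = 84.1 dB, r1 = 1.4 m, r2 = 47.7 m
Formula: SPL2 = SPL1 - 20 * log10(r2 / r1)
Compute ratio: r2 / r1 = 47.7 / 1.4 = 34.0714
Compute log10: log10(34.0714) = 1.53239
Compute drop: 20 * 1.53239 = 30.6478
SPL2 = 84.1 - 30.6478 = 53.45

53.45 dB


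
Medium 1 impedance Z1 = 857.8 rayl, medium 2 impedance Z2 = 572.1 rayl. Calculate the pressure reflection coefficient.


Given values:
  Z1 = 857.8 rayl, Z2 = 572.1 rayl
Formula: R = (Z2 - Z1) / (Z2 + Z1)
Numerator: Z2 - Z1 = 572.1 - 857.8 = -285.7
Denominator: Z2 + Z1 = 572.1 + 857.8 = 1429.9
R = -285.7 / 1429.9 = -0.1998

-0.1998


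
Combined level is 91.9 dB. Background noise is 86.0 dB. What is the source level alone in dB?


Given values:
  L_total = 91.9 dB, L_bg = 86.0 dB
Formula: L_source = 10 * log10(10^(L_total/10) - 10^(L_bg/10))
Convert to linear:
  10^(91.9/10) = 1548816618.9125
  10^(86.0/10) = 398107170.5535
Difference: 1548816618.9125 - 398107170.5535 = 1150709448.359
L_source = 10 * log10(1150709448.359) = 90.61

90.61 dB


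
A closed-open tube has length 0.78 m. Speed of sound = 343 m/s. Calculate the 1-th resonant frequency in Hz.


Given values:
  Tube type: closed-open, L = 0.78 m, c = 343 m/s, n = 1
Formula: f_n = (2n - 1) * c / (4 * L)
Compute 2n - 1 = 2*1 - 1 = 1
Compute 4 * L = 4 * 0.78 = 3.12
f = 1 * 343 / 3.12
f = 109.94

109.94 Hz


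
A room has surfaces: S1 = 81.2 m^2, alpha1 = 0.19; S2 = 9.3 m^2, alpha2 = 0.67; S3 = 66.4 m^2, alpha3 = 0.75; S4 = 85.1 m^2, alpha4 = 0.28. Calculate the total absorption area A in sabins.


Given surfaces:
  Surface 1: 81.2 * 0.19 = 15.428
  Surface 2: 9.3 * 0.67 = 6.231
  Surface 3: 66.4 * 0.75 = 49.8
  Surface 4: 85.1 * 0.28 = 23.828
Formula: A = sum(Si * alpha_i)
A = 15.428 + 6.231 + 49.8 + 23.828
A = 95.29

95.29 sabins


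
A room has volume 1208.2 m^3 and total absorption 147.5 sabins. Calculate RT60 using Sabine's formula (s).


Given values:
  V = 1208.2 m^3
  A = 147.5 sabins
Formula: RT60 = 0.161 * V / A
Numerator: 0.161 * 1208.2 = 194.5202
RT60 = 194.5202 / 147.5 = 1.319

1.319 s


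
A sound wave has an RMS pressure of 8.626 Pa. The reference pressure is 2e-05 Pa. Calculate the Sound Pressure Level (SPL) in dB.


Given values:
  p = 8.626 Pa
  p_ref = 2e-05 Pa
Formula: SPL = 20 * log10(p / p_ref)
Compute ratio: p / p_ref = 8.626 / 2e-05 = 431300
Compute log10: log10(431300) = 5.634779
Multiply: SPL = 20 * 5.634779 = 112.7

112.7 dB


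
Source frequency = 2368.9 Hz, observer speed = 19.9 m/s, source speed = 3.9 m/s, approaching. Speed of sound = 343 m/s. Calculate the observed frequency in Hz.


Given values:
  f_s = 2368.9 Hz, v_o = 19.9 m/s, v_s = 3.9 m/s
  Direction: approaching
Formula: f_o = f_s * (c + v_o) / (c - v_s)
Numerator: c + v_o = 343 + 19.9 = 362.9
Denominator: c - v_s = 343 - 3.9 = 339.1
f_o = 2368.9 * 362.9 / 339.1 = 2535.16

2535.16 Hz


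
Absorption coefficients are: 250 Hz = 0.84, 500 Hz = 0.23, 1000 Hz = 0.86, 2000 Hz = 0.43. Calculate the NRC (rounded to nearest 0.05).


Given values:
  a_250 = 0.84, a_500 = 0.23
  a_1000 = 0.86, a_2000 = 0.43
Formula: NRC = (a250 + a500 + a1000 + a2000) / 4
Sum = 0.84 + 0.23 + 0.86 + 0.43 = 2.36
NRC = 2.36 / 4 = 0.59
Rounded to nearest 0.05: 0.6

0.6


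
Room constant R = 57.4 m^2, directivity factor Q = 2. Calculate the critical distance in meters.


Given values:
  R = 57.4 m^2, Q = 2
Formula: d_c = 0.141 * sqrt(Q * R)
Compute Q * R = 2 * 57.4 = 114.8
Compute sqrt(114.8) = 10.7145
d_c = 0.141 * 10.7145 = 1.511

1.511 m


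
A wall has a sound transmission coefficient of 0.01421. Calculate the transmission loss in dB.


Given values:
  tau = 0.01421
Formula: TL = 10 * log10(1 / tau)
Compute 1 / tau = 1 / 0.01421 = 70.373
Compute log10(70.373) = 1.847406
TL = 10 * 1.847406 = 18.47

18.47 dB


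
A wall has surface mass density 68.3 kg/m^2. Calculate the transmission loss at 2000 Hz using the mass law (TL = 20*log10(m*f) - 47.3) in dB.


Given values:
  m = 68.3 kg/m^2, f = 2000 Hz
Formula: TL = 20 * log10(m * f) - 47.3
Compute m * f = 68.3 * 2000 = 136600.0
Compute log10(136600.0) = 5.135451
Compute 20 * 5.135451 = 102.709
TL = 102.709 - 47.3 = 55.41

55.41 dB


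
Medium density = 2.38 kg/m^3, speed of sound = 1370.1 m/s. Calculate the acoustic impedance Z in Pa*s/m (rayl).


Given values:
  rho = 2.38 kg/m^3
  c = 1370.1 m/s
Formula: Z = rho * c
Z = 2.38 * 1370.1
Z = 3260.84

3260.84 rayl


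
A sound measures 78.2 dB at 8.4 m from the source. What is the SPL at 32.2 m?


Given values:
  SPL1 = 78.2 dB, r1 = 8.4 m, r2 = 32.2 m
Formula: SPL2 = SPL1 - 20 * log10(r2 / r1)
Compute ratio: r2 / r1 = 32.2 / 8.4 = 3.8333
Compute log10: log10(3.8333) = 0.583573
Compute drop: 20 * 0.583573 = 11.6715
SPL2 = 78.2 - 11.6715 = 66.53

66.53 dB


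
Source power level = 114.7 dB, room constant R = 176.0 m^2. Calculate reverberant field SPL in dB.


Given values:
  Lw = 114.7 dB, R = 176.0 m^2
Formula: SPL = Lw + 10 * log10(4 / R)
Compute 4 / R = 4 / 176.0 = 0.022727
Compute 10 * log10(0.022727) = -16.4346
SPL = 114.7 + (-16.4346) = 98.27

98.27 dB


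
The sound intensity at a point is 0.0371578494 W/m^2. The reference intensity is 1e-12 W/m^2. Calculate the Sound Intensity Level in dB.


Given values:
  I = 0.0371578494 W/m^2
  I_ref = 1e-12 W/m^2
Formula: SIL = 10 * log10(I / I_ref)
Compute ratio: I / I_ref = 37157849400
Compute log10: log10(37157849400) = 10.570051
Multiply: SIL = 10 * 10.570051 = 105.7

105.7 dB


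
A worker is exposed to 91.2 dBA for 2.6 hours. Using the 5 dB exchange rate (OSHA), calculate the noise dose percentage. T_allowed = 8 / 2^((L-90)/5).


Given values:
  L = 91.2 dBA, T = 2.6 hours
Formula: T_allowed = 8 / 2^((L - 90) / 5)
Compute exponent: (91.2 - 90) / 5 = 0.24
Compute 2^(0.24) = 1.180993
T_allowed = 8 / 1.180993 = 6.773961 hours
Dose = (T / T_allowed) * 100
Dose = (2.6 / 6.773961) * 100 = 38.38

38.38 %


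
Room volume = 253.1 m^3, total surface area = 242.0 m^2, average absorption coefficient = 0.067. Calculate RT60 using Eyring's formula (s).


Given values:
  V = 253.1 m^3, S = 242.0 m^2, alpha = 0.067
Formula: RT60 = 0.161 * V / (-S * ln(1 - alpha))
Compute ln(1 - 0.067) = ln(0.933) = -0.06935
Denominator: -242.0 * -0.06935 = 16.7827
Numerator: 0.161 * 253.1 = 40.7491
RT60 = 40.7491 / 16.7827 = 2.428

2.428 s


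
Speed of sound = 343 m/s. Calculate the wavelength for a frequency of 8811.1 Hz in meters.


Given values:
  c = 343 m/s, f = 8811.1 Hz
Formula: lambda = c / f
lambda = 343 / 8811.1
lambda = 0.0389

0.0389 m


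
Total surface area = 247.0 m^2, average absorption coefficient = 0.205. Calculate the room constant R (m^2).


Given values:
  S = 247.0 m^2, alpha = 0.205
Formula: R = S * alpha / (1 - alpha)
Numerator: 247.0 * 0.205 = 50.635
Denominator: 1 - 0.205 = 0.795
R = 50.635 / 0.795 = 63.69

63.69 m^2


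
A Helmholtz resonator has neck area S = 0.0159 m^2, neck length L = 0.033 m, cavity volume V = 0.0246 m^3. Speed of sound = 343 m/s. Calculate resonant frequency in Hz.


Given values:
  S = 0.0159 m^2, L = 0.033 m, V = 0.0246 m^3, c = 343 m/s
Formula: f = (c / (2*pi)) * sqrt(S / (V * L))
Compute V * L = 0.0246 * 0.033 = 0.0008118
Compute S / (V * L) = 0.0159 / 0.0008118 = 19.5861
Compute sqrt(19.5861) = 4.425619
Compute c / (2*pi) = 343 / 6.283185 = 54.590148
f = 54.590148 * 4.425619 = 241.6

241.6 Hz


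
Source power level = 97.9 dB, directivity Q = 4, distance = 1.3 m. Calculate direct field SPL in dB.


Given values:
  Lw = 97.9 dB, Q = 4, r = 1.3 m
Formula: SPL = Lw + 10 * log10(Q / (4 * pi * r^2))
Compute 4 * pi * r^2 = 4 * pi * 1.3^2 = 21.2372
Compute Q / denom = 4 / 21.2372 = 0.18834875
Compute 10 * log10(0.18834875) = -7.2504
SPL = 97.9 + (-7.2504) = 90.65

90.65 dB


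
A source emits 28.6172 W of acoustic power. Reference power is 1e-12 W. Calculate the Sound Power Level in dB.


Given values:
  W = 28.6172 W
  W_ref = 1e-12 W
Formula: SWL = 10 * log10(W / W_ref)
Compute ratio: W / W_ref = 28617200000000
Compute log10: log10(28617200000000) = 13.456627
Multiply: SWL = 10 * 13.456627 = 134.57

134.57 dB


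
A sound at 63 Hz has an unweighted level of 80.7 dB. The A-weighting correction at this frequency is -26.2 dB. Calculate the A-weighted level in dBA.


Given values:
  SPL = 80.7 dB
  A-weighting at 63 Hz = -26.2 dB
Formula: L_A = SPL + A_weight
L_A = 80.7 + (-26.2)
L_A = 54.5

54.5 dBA


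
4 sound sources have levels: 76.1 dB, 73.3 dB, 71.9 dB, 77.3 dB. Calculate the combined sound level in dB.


Formula: L_total = 10 * log10( sum(10^(Li/10)) )
  Source 1: 10^(76.1/10) = 40738027.7804
  Source 2: 10^(73.3/10) = 21379620.895
  Source 3: 10^(71.9/10) = 15488166.1891
  Source 4: 10^(77.3/10) = 53703179.637
Sum of linear values = 131308994.5015
L_total = 10 * log10(131308994.5015) = 81.18

81.18 dB


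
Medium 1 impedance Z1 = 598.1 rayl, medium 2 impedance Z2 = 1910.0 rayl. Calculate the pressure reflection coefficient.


Given values:
  Z1 = 598.1 rayl, Z2 = 1910.0 rayl
Formula: R = (Z2 - Z1) / (Z2 + Z1)
Numerator: Z2 - Z1 = 1910.0 - 598.1 = 1311.9
Denominator: Z2 + Z1 = 1910.0 + 598.1 = 2508.1
R = 1311.9 / 2508.1 = 0.5231

0.5231


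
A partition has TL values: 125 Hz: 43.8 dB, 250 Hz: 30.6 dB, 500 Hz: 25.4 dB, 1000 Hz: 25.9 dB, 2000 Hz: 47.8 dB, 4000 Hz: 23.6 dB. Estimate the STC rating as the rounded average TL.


Given TL values at each frequency:
  125 Hz: 43.8 dB
  250 Hz: 30.6 dB
  500 Hz: 25.4 dB
  1000 Hz: 25.9 dB
  2000 Hz: 47.8 dB
  4000 Hz: 23.6 dB
Formula: STC ~ round(average of TL values)
Sum = 43.8 + 30.6 + 25.4 + 25.9 + 47.8 + 23.6 = 197.1
Average = 197.1 / 6 = 32.85
Rounded: 33

33


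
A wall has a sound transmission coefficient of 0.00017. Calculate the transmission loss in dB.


Given values:
  tau = 0.00017
Formula: TL = 10 * log10(1 / tau)
Compute 1 / tau = 1 / 0.00017 = 5882.3529
Compute log10(5882.3529) = 3.769551
TL = 10 * 3.769551 = 37.7

37.7 dB


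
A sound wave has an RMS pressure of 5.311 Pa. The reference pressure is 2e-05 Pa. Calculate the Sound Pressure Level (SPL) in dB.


Given values:
  p = 5.311 Pa
  p_ref = 2e-05 Pa
Formula: SPL = 20 * log10(p / p_ref)
Compute ratio: p / p_ref = 5.311 / 2e-05 = 265550
Compute log10: log10(265550) = 5.424146
Multiply: SPL = 20 * 5.424146 = 108.48

108.48 dB


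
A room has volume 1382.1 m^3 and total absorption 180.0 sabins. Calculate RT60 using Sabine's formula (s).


Given values:
  V = 1382.1 m^3
  A = 180.0 sabins
Formula: RT60 = 0.161 * V / A
Numerator: 0.161 * 1382.1 = 222.5181
RT60 = 222.5181 / 180.0 = 1.236

1.236 s


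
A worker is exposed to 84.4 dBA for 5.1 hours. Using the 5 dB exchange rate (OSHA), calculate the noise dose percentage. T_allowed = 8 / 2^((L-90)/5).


Given values:
  L = 84.4 dBA, T = 5.1 hours
Formula: T_allowed = 8 / 2^((L - 90) / 5)
Compute exponent: (84.4 - 90) / 5 = -1.12
Compute 2^(-1.12) = 0.460094
T_allowed = 8 / 0.460094 = 17.387751 hours
Dose = (T / T_allowed) * 100
Dose = (5.1 / 17.387751) * 100 = 29.33

29.33 %


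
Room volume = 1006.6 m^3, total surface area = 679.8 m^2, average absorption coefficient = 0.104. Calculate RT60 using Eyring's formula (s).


Given values:
  V = 1006.6 m^3, S = 679.8 m^2, alpha = 0.104
Formula: RT60 = 0.161 * V / (-S * ln(1 - alpha))
Compute ln(1 - 0.104) = ln(0.896) = -0.109815
Denominator: -679.8 * -0.109815 = 74.6522
Numerator: 0.161 * 1006.6 = 162.0626
RT60 = 162.0626 / 74.6522 = 2.171

2.171 s


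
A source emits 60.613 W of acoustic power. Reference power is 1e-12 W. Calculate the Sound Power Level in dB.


Given values:
  W = 60.613 W
  W_ref = 1e-12 W
Formula: SWL = 10 * log10(W / W_ref)
Compute ratio: W / W_ref = 60613000000000
Compute log10: log10(60613000000000) = 13.782566
Multiply: SWL = 10 * 13.782566 = 137.83

137.83 dB


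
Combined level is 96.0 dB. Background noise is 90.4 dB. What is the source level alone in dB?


Given values:
  L_total = 96.0 dB, L_bg = 90.4 dB
Formula: L_source = 10 * log10(10^(L_total/10) - 10^(L_bg/10))
Convert to linear:
  10^(96.0/10) = 3981071705.535
  10^(90.4/10) = 1096478196.1432
Difference: 3981071705.535 - 1096478196.1432 = 2884593509.3918
L_source = 10 * log10(2884593509.3918) = 94.6

94.6 dB


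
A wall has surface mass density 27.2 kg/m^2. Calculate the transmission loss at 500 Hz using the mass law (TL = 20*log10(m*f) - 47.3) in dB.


Given values:
  m = 27.2 kg/m^2, f = 500 Hz
Formula: TL = 20 * log10(m * f) - 47.3
Compute m * f = 27.2 * 500 = 13600.0
Compute log10(13600.0) = 4.133539
Compute 20 * 4.133539 = 82.6708
TL = 82.6708 - 47.3 = 35.37

35.37 dB


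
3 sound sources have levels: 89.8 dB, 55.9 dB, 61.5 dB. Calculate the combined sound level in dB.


Formula: L_total = 10 * log10( sum(10^(Li/10)) )
  Source 1: 10^(89.8/10) = 954992586.0214
  Source 2: 10^(55.9/10) = 389045.145
  Source 3: 10^(61.5/10) = 1412537.5446
Sum of linear values = 956794168.711
L_total = 10 * log10(956794168.711) = 89.81

89.81 dB


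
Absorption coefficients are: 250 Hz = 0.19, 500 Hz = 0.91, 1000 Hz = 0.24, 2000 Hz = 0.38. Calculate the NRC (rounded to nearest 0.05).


Given values:
  a_250 = 0.19, a_500 = 0.91
  a_1000 = 0.24, a_2000 = 0.38
Formula: NRC = (a250 + a500 + a1000 + a2000) / 4
Sum = 0.19 + 0.91 + 0.24 + 0.38 = 1.72
NRC = 1.72 / 4 = 0.43
Rounded to nearest 0.05: 0.45

0.45


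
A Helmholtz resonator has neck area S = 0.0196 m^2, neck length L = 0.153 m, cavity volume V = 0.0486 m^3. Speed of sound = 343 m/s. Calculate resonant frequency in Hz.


Given values:
  S = 0.0196 m^2, L = 0.153 m, V = 0.0486 m^3, c = 343 m/s
Formula: f = (c / (2*pi)) * sqrt(S / (V * L))
Compute V * L = 0.0486 * 0.153 = 0.0074358
Compute S / (V * L) = 0.0196 / 0.0074358 = 2.6359
Compute sqrt(2.6359) = 1.623546
Compute c / (2*pi) = 343 / 6.283185 = 54.590148
f = 54.590148 * 1.623546 = 88.63

88.63 Hz


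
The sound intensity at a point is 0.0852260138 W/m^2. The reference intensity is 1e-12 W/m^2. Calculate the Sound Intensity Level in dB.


Given values:
  I = 0.0852260138 W/m^2
  I_ref = 1e-12 W/m^2
Formula: SIL = 10 * log10(I / I_ref)
Compute ratio: I / I_ref = 85226013800
Compute log10: log10(85226013800) = 10.930572
Multiply: SIL = 10 * 10.930572 = 109.31

109.31 dB


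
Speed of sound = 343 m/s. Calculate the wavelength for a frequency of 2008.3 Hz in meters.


Given values:
  c = 343 m/s, f = 2008.3 Hz
Formula: lambda = c / f
lambda = 343 / 2008.3
lambda = 0.1708

0.1708 m


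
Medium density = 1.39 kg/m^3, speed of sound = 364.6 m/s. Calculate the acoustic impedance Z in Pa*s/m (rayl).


Given values:
  rho = 1.39 kg/m^3
  c = 364.6 m/s
Formula: Z = rho * c
Z = 1.39 * 364.6
Z = 506.79

506.79 rayl


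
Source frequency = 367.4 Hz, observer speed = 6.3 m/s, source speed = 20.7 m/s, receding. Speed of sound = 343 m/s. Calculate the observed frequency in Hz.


Given values:
  f_s = 367.4 Hz, v_o = 6.3 m/s, v_s = 20.7 m/s
  Direction: receding
Formula: f_o = f_s * (c - v_o) / (c + v_s)
Numerator: c - v_o = 343 - 6.3 = 336.7
Denominator: c + v_s = 343 + 20.7 = 363.7
f_o = 367.4 * 336.7 / 363.7 = 340.13

340.13 Hz


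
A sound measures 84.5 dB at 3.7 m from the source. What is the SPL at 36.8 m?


Given values:
  SPL1 = 84.5 dB, r1 = 3.7 m, r2 = 36.8 m
Formula: SPL2 = SPL1 - 20 * log10(r2 / r1)
Compute ratio: r2 / r1 = 36.8 / 3.7 = 9.9459
Compute log10: log10(9.9459) = 0.997644
Compute drop: 20 * 0.997644 = 19.9529
SPL2 = 84.5 - 19.9529 = 64.55

64.55 dB


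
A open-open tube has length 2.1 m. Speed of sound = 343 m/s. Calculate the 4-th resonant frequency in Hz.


Given values:
  Tube type: open-open, L = 2.1 m, c = 343 m/s, n = 4
Formula: f_n = n * c / (2 * L)
Compute 2 * L = 2 * 2.1 = 4.2
f = 4 * 343 / 4.2
f = 326.67

326.67 Hz


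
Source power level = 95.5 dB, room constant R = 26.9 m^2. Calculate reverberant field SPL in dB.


Given values:
  Lw = 95.5 dB, R = 26.9 m^2
Formula: SPL = Lw + 10 * log10(4 / R)
Compute 4 / R = 4 / 26.9 = 0.148699
Compute 10 * log10(0.148699) = -8.2769
SPL = 95.5 + (-8.2769) = 87.22

87.22 dB


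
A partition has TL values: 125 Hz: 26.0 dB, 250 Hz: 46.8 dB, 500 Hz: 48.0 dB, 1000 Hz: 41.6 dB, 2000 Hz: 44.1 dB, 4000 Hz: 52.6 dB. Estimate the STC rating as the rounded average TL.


Given TL values at each frequency:
  125 Hz: 26.0 dB
  250 Hz: 46.8 dB
  500 Hz: 48.0 dB
  1000 Hz: 41.6 dB
  2000 Hz: 44.1 dB
  4000 Hz: 52.6 dB
Formula: STC ~ round(average of TL values)
Sum = 26.0 + 46.8 + 48.0 + 41.6 + 44.1 + 52.6 = 259.1
Average = 259.1 / 6 = 43.18
Rounded: 43

43


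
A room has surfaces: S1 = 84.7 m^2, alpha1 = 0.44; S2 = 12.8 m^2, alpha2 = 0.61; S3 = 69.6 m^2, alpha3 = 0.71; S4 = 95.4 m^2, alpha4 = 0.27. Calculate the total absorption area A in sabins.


Given surfaces:
  Surface 1: 84.7 * 0.44 = 37.268
  Surface 2: 12.8 * 0.61 = 7.808
  Surface 3: 69.6 * 0.71 = 49.416
  Surface 4: 95.4 * 0.27 = 25.758
Formula: A = sum(Si * alpha_i)
A = 37.268 + 7.808 + 49.416 + 25.758
A = 120.25

120.25 sabins


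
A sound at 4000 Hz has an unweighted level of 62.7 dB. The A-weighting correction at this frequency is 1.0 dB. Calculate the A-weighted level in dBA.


Given values:
  SPL = 62.7 dB
  A-weighting at 4000 Hz = 1.0 dB
Formula: L_A = SPL + A_weight
L_A = 62.7 + (1.0)
L_A = 63.7

63.7 dBA


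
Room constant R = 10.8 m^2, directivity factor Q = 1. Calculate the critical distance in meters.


Given values:
  R = 10.8 m^2, Q = 1
Formula: d_c = 0.141 * sqrt(Q * R)
Compute Q * R = 1 * 10.8 = 10.8
Compute sqrt(10.8) = 3.2863
d_c = 0.141 * 3.2863 = 0.463

0.463 m


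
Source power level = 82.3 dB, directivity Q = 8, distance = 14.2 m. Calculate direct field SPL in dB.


Given values:
  Lw = 82.3 dB, Q = 8, r = 14.2 m
Formula: SPL = Lw + 10 * log10(Q / (4 * pi * r^2))
Compute 4 * pi * r^2 = 4 * pi * 14.2^2 = 2533.883
Compute Q / denom = 8 / 2533.883 = 0.00315721
Compute 10 * log10(0.00315721) = -25.007
SPL = 82.3 + (-25.007) = 57.29

57.29 dB


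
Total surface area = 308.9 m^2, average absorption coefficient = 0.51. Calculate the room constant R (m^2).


Given values:
  S = 308.9 m^2, alpha = 0.51
Formula: R = S * alpha / (1 - alpha)
Numerator: 308.9 * 0.51 = 157.539
Denominator: 1 - 0.51 = 0.49
R = 157.539 / 0.49 = 321.51

321.51 m^2


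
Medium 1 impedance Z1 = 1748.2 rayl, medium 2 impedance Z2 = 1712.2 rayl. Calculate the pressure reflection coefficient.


Given values:
  Z1 = 1748.2 rayl, Z2 = 1712.2 rayl
Formula: R = (Z2 - Z1) / (Z2 + Z1)
Numerator: Z2 - Z1 = 1712.2 - 1748.2 = -36.0
Denominator: Z2 + Z1 = 1712.2 + 1748.2 = 3460.4
R = -36.0 / 3460.4 = -0.0104

-0.0104


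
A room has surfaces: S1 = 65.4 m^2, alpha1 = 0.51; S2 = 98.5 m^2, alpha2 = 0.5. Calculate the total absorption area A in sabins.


Given surfaces:
  Surface 1: 65.4 * 0.51 = 33.354
  Surface 2: 98.5 * 0.5 = 49.25
Formula: A = sum(Si * alpha_i)
A = 33.354 + 49.25
A = 82.6

82.6 sabins


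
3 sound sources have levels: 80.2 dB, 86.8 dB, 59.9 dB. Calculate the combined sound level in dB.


Formula: L_total = 10 * log10( sum(10^(Li/10)) )
  Source 1: 10^(80.2/10) = 104712854.8051
  Source 2: 10^(86.8/10) = 478630092.3226
  Source 3: 10^(59.9/10) = 977237.221
Sum of linear values = 584320184.3487
L_total = 10 * log10(584320184.3487) = 87.67

87.67 dB


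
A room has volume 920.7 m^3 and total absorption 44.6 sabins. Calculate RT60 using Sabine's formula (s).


Given values:
  V = 920.7 m^3
  A = 44.6 sabins
Formula: RT60 = 0.161 * V / A
Numerator: 0.161 * 920.7 = 148.2327
RT60 = 148.2327 / 44.6 = 3.324

3.324 s


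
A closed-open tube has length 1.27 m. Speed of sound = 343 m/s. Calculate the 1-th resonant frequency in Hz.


Given values:
  Tube type: closed-open, L = 1.27 m, c = 343 m/s, n = 1
Formula: f_n = (2n - 1) * c / (4 * L)
Compute 2n - 1 = 2*1 - 1 = 1
Compute 4 * L = 4 * 1.27 = 5.08
f = 1 * 343 / 5.08
f = 67.52

67.52 Hz


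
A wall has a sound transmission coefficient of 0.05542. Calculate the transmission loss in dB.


Given values:
  tau = 0.05542
Formula: TL = 10 * log10(1 / tau)
Compute 1 / tau = 1 / 0.05542 = 18.044
Compute log10(18.044) = 1.256333
TL = 10 * 1.256333 = 12.56

12.56 dB


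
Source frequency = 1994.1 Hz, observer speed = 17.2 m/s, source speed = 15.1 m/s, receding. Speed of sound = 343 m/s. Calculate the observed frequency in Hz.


Given values:
  f_s = 1994.1 Hz, v_o = 17.2 m/s, v_s = 15.1 m/s
  Direction: receding
Formula: f_o = f_s * (c - v_o) / (c + v_s)
Numerator: c - v_o = 343 - 17.2 = 325.8
Denominator: c + v_s = 343 + 15.1 = 358.1
f_o = 1994.1 * 325.8 / 358.1 = 1814.24

1814.24 Hz


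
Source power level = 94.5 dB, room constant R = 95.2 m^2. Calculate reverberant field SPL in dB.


Given values:
  Lw = 94.5 dB, R = 95.2 m^2
Formula: SPL = Lw + 10 * log10(4 / R)
Compute 4 / R = 4 / 95.2 = 0.042017
Compute 10 * log10(0.042017) = -13.7657
SPL = 94.5 + (-13.7657) = 80.73

80.73 dB


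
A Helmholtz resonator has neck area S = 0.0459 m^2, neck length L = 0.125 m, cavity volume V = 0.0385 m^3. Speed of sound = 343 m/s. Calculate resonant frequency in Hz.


Given values:
  S = 0.0459 m^2, L = 0.125 m, V = 0.0385 m^3, c = 343 m/s
Formula: f = (c / (2*pi)) * sqrt(S / (V * L))
Compute V * L = 0.0385 * 0.125 = 0.0048125
Compute S / (V * L) = 0.0459 / 0.0048125 = 9.5377
Compute sqrt(9.5377) = 3.088317
Compute c / (2*pi) = 343 / 6.283185 = 54.590148
f = 54.590148 * 3.088317 = 168.59

168.59 Hz


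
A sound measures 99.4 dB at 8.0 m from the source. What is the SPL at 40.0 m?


Given values:
  SPL1 = 99.4 dB, r1 = 8.0 m, r2 = 40.0 m
Formula: SPL2 = SPL1 - 20 * log10(r2 / r1)
Compute ratio: r2 / r1 = 40.0 / 8.0 = 5.0
Compute log10: log10(5.0) = 0.69897
Compute drop: 20 * 0.69897 = 13.9794
SPL2 = 99.4 - 13.9794 = 85.42

85.42 dB


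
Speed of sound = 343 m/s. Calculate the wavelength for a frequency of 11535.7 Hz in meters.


Given values:
  c = 343 m/s, f = 11535.7 Hz
Formula: lambda = c / f
lambda = 343 / 11535.7
lambda = 0.0297

0.0297 m


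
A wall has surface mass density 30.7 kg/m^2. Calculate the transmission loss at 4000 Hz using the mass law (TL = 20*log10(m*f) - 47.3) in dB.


Given values:
  m = 30.7 kg/m^2, f = 4000 Hz
Formula: TL = 20 * log10(m * f) - 47.3
Compute m * f = 30.7 * 4000 = 122800.0
Compute log10(122800.0) = 5.089198
Compute 20 * 5.089198 = 101.784
TL = 101.784 - 47.3 = 54.48

54.48 dB


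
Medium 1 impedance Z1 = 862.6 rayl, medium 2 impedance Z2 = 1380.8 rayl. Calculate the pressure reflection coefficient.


Given values:
  Z1 = 862.6 rayl, Z2 = 1380.8 rayl
Formula: R = (Z2 - Z1) / (Z2 + Z1)
Numerator: Z2 - Z1 = 1380.8 - 862.6 = 518.2
Denominator: Z2 + Z1 = 1380.8 + 862.6 = 2243.4
R = 518.2 / 2243.4 = 0.231

0.231


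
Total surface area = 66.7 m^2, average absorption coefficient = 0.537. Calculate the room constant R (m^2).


Given values:
  S = 66.7 m^2, alpha = 0.537
Formula: R = S * alpha / (1 - alpha)
Numerator: 66.7 * 0.537 = 35.8179
Denominator: 1 - 0.537 = 0.463
R = 35.8179 / 0.463 = 77.36

77.36 m^2


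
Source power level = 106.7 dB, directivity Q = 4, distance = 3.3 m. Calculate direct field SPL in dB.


Given values:
  Lw = 106.7 dB, Q = 4, r = 3.3 m
Formula: SPL = Lw + 10 * log10(Q / (4 * pi * r^2))
Compute 4 * pi * r^2 = 4 * pi * 3.3^2 = 136.8478
Compute Q / denom = 4 / 136.8478 = 0.02922955
Compute 10 * log10(0.02922955) = -15.3418
SPL = 106.7 + (-15.3418) = 91.36

91.36 dB


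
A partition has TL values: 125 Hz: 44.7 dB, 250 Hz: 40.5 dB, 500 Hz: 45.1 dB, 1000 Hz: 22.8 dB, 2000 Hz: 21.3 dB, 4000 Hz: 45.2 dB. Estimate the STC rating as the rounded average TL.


Given TL values at each frequency:
  125 Hz: 44.7 dB
  250 Hz: 40.5 dB
  500 Hz: 45.1 dB
  1000 Hz: 22.8 dB
  2000 Hz: 21.3 dB
  4000 Hz: 45.2 dB
Formula: STC ~ round(average of TL values)
Sum = 44.7 + 40.5 + 45.1 + 22.8 + 21.3 + 45.2 = 219.6
Average = 219.6 / 6 = 36.6
Rounded: 37

37
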